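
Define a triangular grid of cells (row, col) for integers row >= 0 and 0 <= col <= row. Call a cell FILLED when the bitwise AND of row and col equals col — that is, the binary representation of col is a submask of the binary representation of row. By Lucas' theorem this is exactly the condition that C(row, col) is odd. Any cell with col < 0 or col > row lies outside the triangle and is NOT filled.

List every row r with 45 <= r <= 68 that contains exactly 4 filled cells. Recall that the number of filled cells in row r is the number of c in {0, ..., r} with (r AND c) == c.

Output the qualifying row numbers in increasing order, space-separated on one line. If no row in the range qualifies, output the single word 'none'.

Row r has 2^popcount(r) filled cells, so we need popcount(r) = log2(4) = 2.
Scan r = 45..68 and keep those with exactly 2 one-bits:
r=45=101101 popcount=4 -> skip
r=46=101110 popcount=4 -> skip
r=47=101111 popcount=5 -> skip
r=48=110000 popcount=2 -> KEEP
r=49=110001 popcount=3 -> skip
r=50=110010 popcount=3 -> skip
r=51=110011 popcount=4 -> skip
r=52=110100 popcount=3 -> skip
r=53=110101 popcount=4 -> skip
r=54=110110 popcount=4 -> skip
r=55=110111 popcount=5 -> skip
r=56=111000 popcount=3 -> skip
r=57=111001 popcount=4 -> skip
r=58=111010 popcount=4 -> skip
r=59=111011 popcount=5 -> skip
r=60=111100 popcount=4 -> skip
r=61=111101 popcount=5 -> skip
r=62=111110 popcount=5 -> skip
r=63=111111 popcount=6 -> skip
r=64=1000000 popcount=1 -> skip
r=65=1000001 popcount=2 -> KEEP
r=66=1000010 popcount=2 -> KEEP
r=67=1000011 popcount=3 -> skip
r=68=1000100 popcount=2 -> KEEP
Kept rows: 48 65 66 68

Answer: 48 65 66 68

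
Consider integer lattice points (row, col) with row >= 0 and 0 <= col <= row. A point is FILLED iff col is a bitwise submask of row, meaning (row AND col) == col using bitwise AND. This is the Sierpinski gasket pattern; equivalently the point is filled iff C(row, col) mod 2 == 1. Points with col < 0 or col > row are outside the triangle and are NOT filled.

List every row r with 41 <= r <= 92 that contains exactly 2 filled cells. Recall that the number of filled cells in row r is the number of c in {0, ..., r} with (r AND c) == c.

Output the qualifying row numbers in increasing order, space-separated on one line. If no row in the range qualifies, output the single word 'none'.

Answer: 64

Derivation:
Row r has 2^popcount(r) filled cells, so we need popcount(r) = log2(2) = 1.
Scan r = 41..92 and keep those with exactly 1 one-bits:
r=41=101001 popcount=3 -> skip
r=42=101010 popcount=3 -> skip
r=43=101011 popcount=4 -> skip
r=44=101100 popcount=3 -> skip
r=45=101101 popcount=4 -> skip
r=46=101110 popcount=4 -> skip
r=47=101111 popcount=5 -> skip
r=48=110000 popcount=2 -> skip
r=49=110001 popcount=3 -> skip
r=50=110010 popcount=3 -> skip
r=51=110011 popcount=4 -> skip
r=52=110100 popcount=3 -> skip
r=53=110101 popcount=4 -> skip
r=54=110110 popcount=4 -> skip
r=55=110111 popcount=5 -> skip
r=56=111000 popcount=3 -> skip
r=57=111001 popcount=4 -> skip
r=58=111010 popcount=4 -> skip
r=59=111011 popcount=5 -> skip
r=60=111100 popcount=4 -> skip
r=61=111101 popcount=5 -> skip
r=62=111110 popcount=5 -> skip
r=63=111111 popcount=6 -> skip
r=64=1000000 popcount=1 -> KEEP
r=65=1000001 popcount=2 -> skip
r=66=1000010 popcount=2 -> skip
r=67=1000011 popcount=3 -> skip
r=68=1000100 popcount=2 -> skip
r=69=1000101 popcount=3 -> skip
r=70=1000110 popcount=3 -> skip
r=71=1000111 popcount=4 -> skip
r=72=1001000 popcount=2 -> skip
r=73=1001001 popcount=3 -> skip
r=74=1001010 popcount=3 -> skip
r=75=1001011 popcount=4 -> skip
r=76=1001100 popcount=3 -> skip
r=77=1001101 popcount=4 -> skip
r=78=1001110 popcount=4 -> skip
r=79=1001111 popcount=5 -> skip
r=80=1010000 popcount=2 -> skip
r=81=1010001 popcount=3 -> skip
r=82=1010010 popcount=3 -> skip
r=83=1010011 popcount=4 -> skip
r=84=1010100 popcount=3 -> skip
r=85=1010101 popcount=4 -> skip
r=86=1010110 popcount=4 -> skip
r=87=1010111 popcount=5 -> skip
r=88=1011000 popcount=3 -> skip
r=89=1011001 popcount=4 -> skip
r=90=1011010 popcount=4 -> skip
r=91=1011011 popcount=5 -> skip
r=92=1011100 popcount=4 -> skip
Kept rows: 64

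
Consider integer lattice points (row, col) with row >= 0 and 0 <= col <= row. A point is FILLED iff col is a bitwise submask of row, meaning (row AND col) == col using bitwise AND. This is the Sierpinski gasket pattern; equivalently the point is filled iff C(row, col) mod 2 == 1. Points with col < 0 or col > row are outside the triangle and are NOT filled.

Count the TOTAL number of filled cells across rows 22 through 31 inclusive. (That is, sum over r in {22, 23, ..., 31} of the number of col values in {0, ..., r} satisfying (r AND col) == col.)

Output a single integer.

Answer: 132

Derivation:
r22=10110 pc3: +8 =8
r23=10111 pc4: +16 =24
r24=11000 pc2: +4 =28
r25=11001 pc3: +8 =36
r26=11010 pc3: +8 =44
r27=11011 pc4: +16 =60
r28=11100 pc3: +8 =68
r29=11101 pc4: +16 =84
r30=11110 pc4: +16 =100
r31=11111 pc5: +32 =132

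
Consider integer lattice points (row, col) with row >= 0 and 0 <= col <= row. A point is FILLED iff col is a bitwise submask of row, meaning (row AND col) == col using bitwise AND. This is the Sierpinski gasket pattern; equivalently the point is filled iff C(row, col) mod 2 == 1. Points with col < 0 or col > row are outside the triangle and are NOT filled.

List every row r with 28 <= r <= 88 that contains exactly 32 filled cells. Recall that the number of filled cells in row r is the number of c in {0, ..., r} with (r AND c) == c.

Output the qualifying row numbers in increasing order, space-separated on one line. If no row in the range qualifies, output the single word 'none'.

Row r has 2^popcount(r) filled cells, so we need popcount(r) = log2(32) = 5.
Scan r = 28..88 and keep those with exactly 5 one-bits:
r=28=11100 popcount=3 -> skip
r=29=11101 popcount=4 -> skip
r=30=11110 popcount=4 -> skip
r=31=11111 popcount=5 -> KEEP
r=32=100000 popcount=1 -> skip
r=33=100001 popcount=2 -> skip
r=34=100010 popcount=2 -> skip
r=35=100011 popcount=3 -> skip
r=36=100100 popcount=2 -> skip
r=37=100101 popcount=3 -> skip
r=38=100110 popcount=3 -> skip
r=39=100111 popcount=4 -> skip
r=40=101000 popcount=2 -> skip
r=41=101001 popcount=3 -> skip
r=42=101010 popcount=3 -> skip
r=43=101011 popcount=4 -> skip
r=44=101100 popcount=3 -> skip
r=45=101101 popcount=4 -> skip
r=46=101110 popcount=4 -> skip
r=47=101111 popcount=5 -> KEEP
r=48=110000 popcount=2 -> skip
r=49=110001 popcount=3 -> skip
r=50=110010 popcount=3 -> skip
r=51=110011 popcount=4 -> skip
r=52=110100 popcount=3 -> skip
r=53=110101 popcount=4 -> skip
r=54=110110 popcount=4 -> skip
r=55=110111 popcount=5 -> KEEP
r=56=111000 popcount=3 -> skip
r=57=111001 popcount=4 -> skip
r=58=111010 popcount=4 -> skip
r=59=111011 popcount=5 -> KEEP
r=60=111100 popcount=4 -> skip
r=61=111101 popcount=5 -> KEEP
r=62=111110 popcount=5 -> KEEP
r=63=111111 popcount=6 -> skip
r=64=1000000 popcount=1 -> skip
r=65=1000001 popcount=2 -> skip
r=66=1000010 popcount=2 -> skip
r=67=1000011 popcount=3 -> skip
r=68=1000100 popcount=2 -> skip
r=69=1000101 popcount=3 -> skip
r=70=1000110 popcount=3 -> skip
r=71=1000111 popcount=4 -> skip
r=72=1001000 popcount=2 -> skip
r=73=1001001 popcount=3 -> skip
r=74=1001010 popcount=3 -> skip
r=75=1001011 popcount=4 -> skip
r=76=1001100 popcount=3 -> skip
r=77=1001101 popcount=4 -> skip
r=78=1001110 popcount=4 -> skip
r=79=1001111 popcount=5 -> KEEP
r=80=1010000 popcount=2 -> skip
r=81=1010001 popcount=3 -> skip
r=82=1010010 popcount=3 -> skip
r=83=1010011 popcount=4 -> skip
r=84=1010100 popcount=3 -> skip
r=85=1010101 popcount=4 -> skip
r=86=1010110 popcount=4 -> skip
r=87=1010111 popcount=5 -> KEEP
r=88=1011000 popcount=3 -> skip
Kept rows: 31 47 55 59 61 62 79 87

Answer: 31 47 55 59 61 62 79 87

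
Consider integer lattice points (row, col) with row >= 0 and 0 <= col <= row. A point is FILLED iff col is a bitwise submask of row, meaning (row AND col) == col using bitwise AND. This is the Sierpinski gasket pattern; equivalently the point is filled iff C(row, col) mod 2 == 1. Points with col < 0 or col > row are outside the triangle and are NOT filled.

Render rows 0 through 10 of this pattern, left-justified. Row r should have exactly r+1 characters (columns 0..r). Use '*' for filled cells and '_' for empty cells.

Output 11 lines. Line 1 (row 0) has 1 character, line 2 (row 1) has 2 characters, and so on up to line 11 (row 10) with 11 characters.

r0=0: *
r1=1: **
r2=10: *_*
r3=11: ****
r4=100: *___*
r5=101: **__**
r6=110: *_*_*_*
r7=111: ********
r8=1000: *_______*
r9=1001: **______**
r10=1010: *_*_____*_*

Answer: *
**
*_*
****
*___*
**__**
*_*_*_*
********
*_______*
**______**
*_*_____*_*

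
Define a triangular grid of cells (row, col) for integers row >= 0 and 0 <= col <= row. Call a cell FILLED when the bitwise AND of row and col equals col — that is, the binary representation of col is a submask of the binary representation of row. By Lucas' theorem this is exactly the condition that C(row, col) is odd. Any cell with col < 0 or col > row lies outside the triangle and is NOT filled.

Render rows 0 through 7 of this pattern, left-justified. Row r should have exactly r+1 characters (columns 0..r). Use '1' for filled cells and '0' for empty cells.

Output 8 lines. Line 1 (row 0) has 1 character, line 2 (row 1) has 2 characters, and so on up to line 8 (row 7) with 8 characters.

Answer: 1
11
101
1111
10001
110011
1010101
11111111

Derivation:
r0=0: 1
r1=1: 11
r2=10: 101
r3=11: 1111
r4=100: 10001
r5=101: 110011
r6=110: 1010101
r7=111: 11111111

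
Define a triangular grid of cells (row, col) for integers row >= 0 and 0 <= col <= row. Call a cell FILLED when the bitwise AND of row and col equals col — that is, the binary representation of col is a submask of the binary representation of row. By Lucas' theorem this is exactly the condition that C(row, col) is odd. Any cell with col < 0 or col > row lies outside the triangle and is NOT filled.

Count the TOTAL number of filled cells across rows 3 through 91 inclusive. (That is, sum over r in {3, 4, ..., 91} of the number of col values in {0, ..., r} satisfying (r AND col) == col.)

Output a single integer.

Answer: 1066

Derivation:
r3=11 pc2: +4 =4
r4=100 pc1: +2 =6
r5=101 pc2: +4 =10
r6=110 pc2: +4 =14
r7=111 pc3: +8 =22
r8=1000 pc1: +2 =24
r9=1001 pc2: +4 =28
r10=1010 pc2: +4 =32
r11=1011 pc3: +8 =40
r12=1100 pc2: +4 =44
r13=1101 pc3: +8 =52
r14=1110 pc3: +8 =60
r15=1111 pc4: +16 =76
r16=10000 pc1: +2 =78
r17=10001 pc2: +4 =82
r18=10010 pc2: +4 =86
r19=10011 pc3: +8 =94
r20=10100 pc2: +4 =98
r21=10101 pc3: +8 =106
r22=10110 pc3: +8 =114
r23=10111 pc4: +16 =130
r24=11000 pc2: +4 =134
r25=11001 pc3: +8 =142
r26=11010 pc3: +8 =150
r27=11011 pc4: +16 =166
r28=11100 pc3: +8 =174
r29=11101 pc4: +16 =190
r30=11110 pc4: +16 =206
r31=11111 pc5: +32 =238
r32=100000 pc1: +2 =240
r33=100001 pc2: +4 =244
r34=100010 pc2: +4 =248
r35=100011 pc3: +8 =256
r36=100100 pc2: +4 =260
r37=100101 pc3: +8 =268
r38=100110 pc3: +8 =276
r39=100111 pc4: +16 =292
r40=101000 pc2: +4 =296
r41=101001 pc3: +8 =304
r42=101010 pc3: +8 =312
r43=101011 pc4: +16 =328
r44=101100 pc3: +8 =336
r45=101101 pc4: +16 =352
r46=101110 pc4: +16 =368
r47=101111 pc5: +32 =400
r48=110000 pc2: +4 =404
r49=110001 pc3: +8 =412
r50=110010 pc3: +8 =420
r51=110011 pc4: +16 =436
r52=110100 pc3: +8 =444
r53=110101 pc4: +16 =460
r54=110110 pc4: +16 =476
r55=110111 pc5: +32 =508
r56=111000 pc3: +8 =516
r57=111001 pc4: +16 =532
r58=111010 pc4: +16 =548
r59=111011 pc5: +32 =580
r60=111100 pc4: +16 =596
r61=111101 pc5: +32 =628
r62=111110 pc5: +32 =660
r63=111111 pc6: +64 =724
r64=1000000 pc1: +2 =726
r65=1000001 pc2: +4 =730
r66=1000010 pc2: +4 =734
r67=1000011 pc3: +8 =742
r68=1000100 pc2: +4 =746
r69=1000101 pc3: +8 =754
r70=1000110 pc3: +8 =762
r71=1000111 pc4: +16 =778
r72=1001000 pc2: +4 =782
r73=1001001 pc3: +8 =790
r74=1001010 pc3: +8 =798
r75=1001011 pc4: +16 =814
r76=1001100 pc3: +8 =822
r77=1001101 pc4: +16 =838
r78=1001110 pc4: +16 =854
r79=1001111 pc5: +32 =886
r80=1010000 pc2: +4 =890
r81=1010001 pc3: +8 =898
r82=1010010 pc3: +8 =906
r83=1010011 pc4: +16 =922
r84=1010100 pc3: +8 =930
r85=1010101 pc4: +16 =946
r86=1010110 pc4: +16 =962
r87=1010111 pc5: +32 =994
r88=1011000 pc3: +8 =1002
r89=1011001 pc4: +16 =1018
r90=1011010 pc4: +16 =1034
r91=1011011 pc5: +32 =1066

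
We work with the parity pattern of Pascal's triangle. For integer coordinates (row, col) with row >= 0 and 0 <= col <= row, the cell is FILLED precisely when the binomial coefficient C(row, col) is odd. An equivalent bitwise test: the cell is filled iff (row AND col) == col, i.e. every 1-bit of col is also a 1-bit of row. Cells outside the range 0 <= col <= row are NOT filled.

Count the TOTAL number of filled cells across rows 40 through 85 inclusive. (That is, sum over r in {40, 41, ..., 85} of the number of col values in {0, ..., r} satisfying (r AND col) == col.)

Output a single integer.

Answer: 654

Derivation:
r40=101000 pc2: +4 =4
r41=101001 pc3: +8 =12
r42=101010 pc3: +8 =20
r43=101011 pc4: +16 =36
r44=101100 pc3: +8 =44
r45=101101 pc4: +16 =60
r46=101110 pc4: +16 =76
r47=101111 pc5: +32 =108
r48=110000 pc2: +4 =112
r49=110001 pc3: +8 =120
r50=110010 pc3: +8 =128
r51=110011 pc4: +16 =144
r52=110100 pc3: +8 =152
r53=110101 pc4: +16 =168
r54=110110 pc4: +16 =184
r55=110111 pc5: +32 =216
r56=111000 pc3: +8 =224
r57=111001 pc4: +16 =240
r58=111010 pc4: +16 =256
r59=111011 pc5: +32 =288
r60=111100 pc4: +16 =304
r61=111101 pc5: +32 =336
r62=111110 pc5: +32 =368
r63=111111 pc6: +64 =432
r64=1000000 pc1: +2 =434
r65=1000001 pc2: +4 =438
r66=1000010 pc2: +4 =442
r67=1000011 pc3: +8 =450
r68=1000100 pc2: +4 =454
r69=1000101 pc3: +8 =462
r70=1000110 pc3: +8 =470
r71=1000111 pc4: +16 =486
r72=1001000 pc2: +4 =490
r73=1001001 pc3: +8 =498
r74=1001010 pc3: +8 =506
r75=1001011 pc4: +16 =522
r76=1001100 pc3: +8 =530
r77=1001101 pc4: +16 =546
r78=1001110 pc4: +16 =562
r79=1001111 pc5: +32 =594
r80=1010000 pc2: +4 =598
r81=1010001 pc3: +8 =606
r82=1010010 pc3: +8 =614
r83=1010011 pc4: +16 =630
r84=1010100 pc3: +8 =638
r85=1010101 pc4: +16 =654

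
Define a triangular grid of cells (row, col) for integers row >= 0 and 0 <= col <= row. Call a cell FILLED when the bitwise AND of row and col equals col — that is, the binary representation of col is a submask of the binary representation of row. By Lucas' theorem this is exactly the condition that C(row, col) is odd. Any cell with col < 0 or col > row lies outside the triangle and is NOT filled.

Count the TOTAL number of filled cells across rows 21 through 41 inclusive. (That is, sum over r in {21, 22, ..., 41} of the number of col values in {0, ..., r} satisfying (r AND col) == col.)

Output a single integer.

r21=10101 pc3: +8 =8
r22=10110 pc3: +8 =16
r23=10111 pc4: +16 =32
r24=11000 pc2: +4 =36
r25=11001 pc3: +8 =44
r26=11010 pc3: +8 =52
r27=11011 pc4: +16 =68
r28=11100 pc3: +8 =76
r29=11101 pc4: +16 =92
r30=11110 pc4: +16 =108
r31=11111 pc5: +32 =140
r32=100000 pc1: +2 =142
r33=100001 pc2: +4 =146
r34=100010 pc2: +4 =150
r35=100011 pc3: +8 =158
r36=100100 pc2: +4 =162
r37=100101 pc3: +8 =170
r38=100110 pc3: +8 =178
r39=100111 pc4: +16 =194
r40=101000 pc2: +4 =198
r41=101001 pc3: +8 =206

Answer: 206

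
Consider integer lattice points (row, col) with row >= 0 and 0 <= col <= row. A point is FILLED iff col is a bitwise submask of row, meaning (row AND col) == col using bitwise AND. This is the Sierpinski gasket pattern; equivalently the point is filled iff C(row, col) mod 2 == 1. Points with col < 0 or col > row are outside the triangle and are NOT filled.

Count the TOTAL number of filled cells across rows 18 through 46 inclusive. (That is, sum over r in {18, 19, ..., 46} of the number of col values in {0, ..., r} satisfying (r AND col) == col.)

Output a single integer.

Answer: 286

Derivation:
r18=10010 pc2: +4 =4
r19=10011 pc3: +8 =12
r20=10100 pc2: +4 =16
r21=10101 pc3: +8 =24
r22=10110 pc3: +8 =32
r23=10111 pc4: +16 =48
r24=11000 pc2: +4 =52
r25=11001 pc3: +8 =60
r26=11010 pc3: +8 =68
r27=11011 pc4: +16 =84
r28=11100 pc3: +8 =92
r29=11101 pc4: +16 =108
r30=11110 pc4: +16 =124
r31=11111 pc5: +32 =156
r32=100000 pc1: +2 =158
r33=100001 pc2: +4 =162
r34=100010 pc2: +4 =166
r35=100011 pc3: +8 =174
r36=100100 pc2: +4 =178
r37=100101 pc3: +8 =186
r38=100110 pc3: +8 =194
r39=100111 pc4: +16 =210
r40=101000 pc2: +4 =214
r41=101001 pc3: +8 =222
r42=101010 pc3: +8 =230
r43=101011 pc4: +16 =246
r44=101100 pc3: +8 =254
r45=101101 pc4: +16 =270
r46=101110 pc4: +16 =286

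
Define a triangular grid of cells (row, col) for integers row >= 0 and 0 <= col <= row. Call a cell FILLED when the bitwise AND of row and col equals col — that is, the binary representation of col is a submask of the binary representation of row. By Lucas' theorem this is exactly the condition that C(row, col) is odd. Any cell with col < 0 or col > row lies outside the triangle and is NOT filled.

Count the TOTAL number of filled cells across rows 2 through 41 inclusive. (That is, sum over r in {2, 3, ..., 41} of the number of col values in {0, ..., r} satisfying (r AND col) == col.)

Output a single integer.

Answer: 306

Derivation:
r2=10 pc1: +2 =2
r3=11 pc2: +4 =6
r4=100 pc1: +2 =8
r5=101 pc2: +4 =12
r6=110 pc2: +4 =16
r7=111 pc3: +8 =24
r8=1000 pc1: +2 =26
r9=1001 pc2: +4 =30
r10=1010 pc2: +4 =34
r11=1011 pc3: +8 =42
r12=1100 pc2: +4 =46
r13=1101 pc3: +8 =54
r14=1110 pc3: +8 =62
r15=1111 pc4: +16 =78
r16=10000 pc1: +2 =80
r17=10001 pc2: +4 =84
r18=10010 pc2: +4 =88
r19=10011 pc3: +8 =96
r20=10100 pc2: +4 =100
r21=10101 pc3: +8 =108
r22=10110 pc3: +8 =116
r23=10111 pc4: +16 =132
r24=11000 pc2: +4 =136
r25=11001 pc3: +8 =144
r26=11010 pc3: +8 =152
r27=11011 pc4: +16 =168
r28=11100 pc3: +8 =176
r29=11101 pc4: +16 =192
r30=11110 pc4: +16 =208
r31=11111 pc5: +32 =240
r32=100000 pc1: +2 =242
r33=100001 pc2: +4 =246
r34=100010 pc2: +4 =250
r35=100011 pc3: +8 =258
r36=100100 pc2: +4 =262
r37=100101 pc3: +8 =270
r38=100110 pc3: +8 =278
r39=100111 pc4: +16 =294
r40=101000 pc2: +4 =298
r41=101001 pc3: +8 =306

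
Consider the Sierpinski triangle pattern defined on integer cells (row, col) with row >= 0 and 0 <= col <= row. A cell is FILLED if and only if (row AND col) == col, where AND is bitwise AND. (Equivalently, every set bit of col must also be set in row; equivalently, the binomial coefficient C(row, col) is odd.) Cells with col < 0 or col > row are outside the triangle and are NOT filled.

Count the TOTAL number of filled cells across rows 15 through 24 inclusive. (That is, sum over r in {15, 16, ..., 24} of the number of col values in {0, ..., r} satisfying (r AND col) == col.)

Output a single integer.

r15=1111 pc4: +16 =16
r16=10000 pc1: +2 =18
r17=10001 pc2: +4 =22
r18=10010 pc2: +4 =26
r19=10011 pc3: +8 =34
r20=10100 pc2: +4 =38
r21=10101 pc3: +8 =46
r22=10110 pc3: +8 =54
r23=10111 pc4: +16 =70
r24=11000 pc2: +4 =74

Answer: 74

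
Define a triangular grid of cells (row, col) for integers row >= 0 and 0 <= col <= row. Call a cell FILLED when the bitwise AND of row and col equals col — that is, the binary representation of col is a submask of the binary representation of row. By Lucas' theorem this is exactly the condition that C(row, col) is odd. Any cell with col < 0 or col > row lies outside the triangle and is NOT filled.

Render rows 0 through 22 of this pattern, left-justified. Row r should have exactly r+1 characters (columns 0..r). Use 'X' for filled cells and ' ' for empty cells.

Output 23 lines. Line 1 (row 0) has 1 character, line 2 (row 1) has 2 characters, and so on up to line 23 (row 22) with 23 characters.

Answer: X
XX
X X
XXXX
X   X
XX  XX
X X X X
XXXXXXXX
X       X
XX      XX
X X     X X
XXXX    XXXX
X   X   X   X
XX  XX  XX  XX
X X X X X X X X
XXXXXXXXXXXXXXXX
X               X
XX              XX
X X             X X
XXXX            XXXX
X   X           X   X
XX  XX          XX  XX
X X X X         X X X X

Derivation:
r0=0: X
r1=1: XX
r2=10: X X
r3=11: XXXX
r4=100: X   X
r5=101: XX  XX
r6=110: X X X X
r7=111: XXXXXXXX
r8=1000: X       X
r9=1001: XX      XX
r10=1010: X X     X X
r11=1011: XXXX    XXXX
r12=1100: X   X   X   X
r13=1101: XX  XX  XX  XX
r14=1110: X X X X X X X X
r15=1111: XXXXXXXXXXXXXXXX
r16=10000: X               X
r17=10001: XX              XX
r18=10010: X X             X X
r19=10011: XXXX            XXXX
r20=10100: X   X           X   X
r21=10101: XX  XX          XX  XX
r22=10110: X X X X         X X X X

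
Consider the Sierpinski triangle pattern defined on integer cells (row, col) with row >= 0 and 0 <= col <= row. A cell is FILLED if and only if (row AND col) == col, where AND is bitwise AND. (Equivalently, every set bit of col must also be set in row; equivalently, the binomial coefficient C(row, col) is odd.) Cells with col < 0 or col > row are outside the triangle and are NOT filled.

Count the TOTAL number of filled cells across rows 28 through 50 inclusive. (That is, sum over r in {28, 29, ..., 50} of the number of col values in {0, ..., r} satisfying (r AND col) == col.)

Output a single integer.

Answer: 254

Derivation:
r28=11100 pc3: +8 =8
r29=11101 pc4: +16 =24
r30=11110 pc4: +16 =40
r31=11111 pc5: +32 =72
r32=100000 pc1: +2 =74
r33=100001 pc2: +4 =78
r34=100010 pc2: +4 =82
r35=100011 pc3: +8 =90
r36=100100 pc2: +4 =94
r37=100101 pc3: +8 =102
r38=100110 pc3: +8 =110
r39=100111 pc4: +16 =126
r40=101000 pc2: +4 =130
r41=101001 pc3: +8 =138
r42=101010 pc3: +8 =146
r43=101011 pc4: +16 =162
r44=101100 pc3: +8 =170
r45=101101 pc4: +16 =186
r46=101110 pc4: +16 =202
r47=101111 pc5: +32 =234
r48=110000 pc2: +4 =238
r49=110001 pc3: +8 =246
r50=110010 pc3: +8 =254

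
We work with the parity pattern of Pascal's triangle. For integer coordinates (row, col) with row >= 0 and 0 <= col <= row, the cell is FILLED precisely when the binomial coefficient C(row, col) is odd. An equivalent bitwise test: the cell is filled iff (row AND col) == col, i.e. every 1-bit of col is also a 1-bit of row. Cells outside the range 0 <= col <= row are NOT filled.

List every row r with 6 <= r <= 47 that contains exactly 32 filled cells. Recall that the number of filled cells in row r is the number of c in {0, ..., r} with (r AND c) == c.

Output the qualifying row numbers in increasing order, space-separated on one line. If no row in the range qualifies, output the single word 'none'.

Answer: 31 47

Derivation:
Row r has 2^popcount(r) filled cells, so we need popcount(r) = log2(32) = 5.
Scan r = 6..47 and keep those with exactly 5 one-bits:
r=6=110 popcount=2 -> skip
r=7=111 popcount=3 -> skip
r=8=1000 popcount=1 -> skip
r=9=1001 popcount=2 -> skip
r=10=1010 popcount=2 -> skip
r=11=1011 popcount=3 -> skip
r=12=1100 popcount=2 -> skip
r=13=1101 popcount=3 -> skip
r=14=1110 popcount=3 -> skip
r=15=1111 popcount=4 -> skip
r=16=10000 popcount=1 -> skip
r=17=10001 popcount=2 -> skip
r=18=10010 popcount=2 -> skip
r=19=10011 popcount=3 -> skip
r=20=10100 popcount=2 -> skip
r=21=10101 popcount=3 -> skip
r=22=10110 popcount=3 -> skip
r=23=10111 popcount=4 -> skip
r=24=11000 popcount=2 -> skip
r=25=11001 popcount=3 -> skip
r=26=11010 popcount=3 -> skip
r=27=11011 popcount=4 -> skip
r=28=11100 popcount=3 -> skip
r=29=11101 popcount=4 -> skip
r=30=11110 popcount=4 -> skip
r=31=11111 popcount=5 -> KEEP
r=32=100000 popcount=1 -> skip
r=33=100001 popcount=2 -> skip
r=34=100010 popcount=2 -> skip
r=35=100011 popcount=3 -> skip
r=36=100100 popcount=2 -> skip
r=37=100101 popcount=3 -> skip
r=38=100110 popcount=3 -> skip
r=39=100111 popcount=4 -> skip
r=40=101000 popcount=2 -> skip
r=41=101001 popcount=3 -> skip
r=42=101010 popcount=3 -> skip
r=43=101011 popcount=4 -> skip
r=44=101100 popcount=3 -> skip
r=45=101101 popcount=4 -> skip
r=46=101110 popcount=4 -> skip
r=47=101111 popcount=5 -> KEEP
Kept rows: 31 47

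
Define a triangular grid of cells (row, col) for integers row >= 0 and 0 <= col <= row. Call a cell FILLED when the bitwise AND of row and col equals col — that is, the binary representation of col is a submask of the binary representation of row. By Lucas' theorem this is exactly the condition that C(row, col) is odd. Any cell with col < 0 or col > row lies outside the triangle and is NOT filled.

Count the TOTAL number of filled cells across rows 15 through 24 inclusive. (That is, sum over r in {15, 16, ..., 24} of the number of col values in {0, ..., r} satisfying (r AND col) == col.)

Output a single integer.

r15=1111 pc4: +16 =16
r16=10000 pc1: +2 =18
r17=10001 pc2: +4 =22
r18=10010 pc2: +4 =26
r19=10011 pc3: +8 =34
r20=10100 pc2: +4 =38
r21=10101 pc3: +8 =46
r22=10110 pc3: +8 =54
r23=10111 pc4: +16 =70
r24=11000 pc2: +4 =74

Answer: 74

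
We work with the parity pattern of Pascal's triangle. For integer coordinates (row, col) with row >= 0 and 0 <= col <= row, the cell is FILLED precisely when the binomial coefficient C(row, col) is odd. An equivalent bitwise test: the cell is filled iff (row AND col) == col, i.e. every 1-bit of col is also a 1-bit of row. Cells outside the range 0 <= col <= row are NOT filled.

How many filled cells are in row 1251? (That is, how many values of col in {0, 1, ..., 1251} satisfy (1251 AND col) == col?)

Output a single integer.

Answer: 64

Derivation:
1251 in binary = 10011100011
popcount(1251) = number of 1-bits in 10011100011 = 6
A col c satisfies (1251 AND c) == c iff every set bit of c is also set in 1251; each of the 6 set bits of 1251 can independently be on or off in c.
count = 2^6 = 64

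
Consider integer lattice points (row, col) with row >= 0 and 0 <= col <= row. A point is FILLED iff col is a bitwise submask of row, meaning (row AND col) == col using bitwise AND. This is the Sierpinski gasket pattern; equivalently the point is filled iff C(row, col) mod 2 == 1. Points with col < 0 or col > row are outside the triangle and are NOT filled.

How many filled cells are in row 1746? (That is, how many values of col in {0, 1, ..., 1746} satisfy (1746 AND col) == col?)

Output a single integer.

1746 in binary = 11011010010
popcount(1746) = number of 1-bits in 11011010010 = 6
A col c satisfies (1746 AND c) == c iff every set bit of c is also set in 1746; each of the 6 set bits of 1746 can independently be on or off in c.
count = 2^6 = 64

Answer: 64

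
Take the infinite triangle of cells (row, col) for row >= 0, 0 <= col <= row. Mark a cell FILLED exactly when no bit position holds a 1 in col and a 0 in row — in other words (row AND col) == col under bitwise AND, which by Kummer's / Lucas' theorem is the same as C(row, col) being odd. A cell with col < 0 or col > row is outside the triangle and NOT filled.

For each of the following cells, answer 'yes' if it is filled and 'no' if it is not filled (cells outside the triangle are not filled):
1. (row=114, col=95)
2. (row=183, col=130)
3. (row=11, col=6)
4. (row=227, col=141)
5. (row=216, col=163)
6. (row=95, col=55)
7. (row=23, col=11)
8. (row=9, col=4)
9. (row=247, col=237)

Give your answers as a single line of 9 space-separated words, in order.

(114,95): row=0b1110010, col=0b1011111, row AND col = 0b1010010 = 82; 82 != 95 -> empty
(183,130): row=0b10110111, col=0b10000010, row AND col = 0b10000010 = 130; 130 == 130 -> filled
(11,6): row=0b1011, col=0b110, row AND col = 0b10 = 2; 2 != 6 -> empty
(227,141): row=0b11100011, col=0b10001101, row AND col = 0b10000001 = 129; 129 != 141 -> empty
(216,163): row=0b11011000, col=0b10100011, row AND col = 0b10000000 = 128; 128 != 163 -> empty
(95,55): row=0b1011111, col=0b110111, row AND col = 0b10111 = 23; 23 != 55 -> empty
(23,11): row=0b10111, col=0b1011, row AND col = 0b11 = 3; 3 != 11 -> empty
(9,4): row=0b1001, col=0b100, row AND col = 0b0 = 0; 0 != 4 -> empty
(247,237): row=0b11110111, col=0b11101101, row AND col = 0b11100101 = 229; 229 != 237 -> empty

Answer: no yes no no no no no no no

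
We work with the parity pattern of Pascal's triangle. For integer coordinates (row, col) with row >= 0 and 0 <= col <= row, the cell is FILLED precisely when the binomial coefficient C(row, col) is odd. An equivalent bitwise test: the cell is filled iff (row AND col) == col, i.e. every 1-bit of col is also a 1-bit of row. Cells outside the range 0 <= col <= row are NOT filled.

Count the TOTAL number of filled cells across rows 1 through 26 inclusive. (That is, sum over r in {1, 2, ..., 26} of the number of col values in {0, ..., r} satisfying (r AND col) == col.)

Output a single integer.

r1=1 pc1: +2 =2
r2=10 pc1: +2 =4
r3=11 pc2: +4 =8
r4=100 pc1: +2 =10
r5=101 pc2: +4 =14
r6=110 pc2: +4 =18
r7=111 pc3: +8 =26
r8=1000 pc1: +2 =28
r9=1001 pc2: +4 =32
r10=1010 pc2: +4 =36
r11=1011 pc3: +8 =44
r12=1100 pc2: +4 =48
r13=1101 pc3: +8 =56
r14=1110 pc3: +8 =64
r15=1111 pc4: +16 =80
r16=10000 pc1: +2 =82
r17=10001 pc2: +4 =86
r18=10010 pc2: +4 =90
r19=10011 pc3: +8 =98
r20=10100 pc2: +4 =102
r21=10101 pc3: +8 =110
r22=10110 pc3: +8 =118
r23=10111 pc4: +16 =134
r24=11000 pc2: +4 =138
r25=11001 pc3: +8 =146
r26=11010 pc3: +8 =154

Answer: 154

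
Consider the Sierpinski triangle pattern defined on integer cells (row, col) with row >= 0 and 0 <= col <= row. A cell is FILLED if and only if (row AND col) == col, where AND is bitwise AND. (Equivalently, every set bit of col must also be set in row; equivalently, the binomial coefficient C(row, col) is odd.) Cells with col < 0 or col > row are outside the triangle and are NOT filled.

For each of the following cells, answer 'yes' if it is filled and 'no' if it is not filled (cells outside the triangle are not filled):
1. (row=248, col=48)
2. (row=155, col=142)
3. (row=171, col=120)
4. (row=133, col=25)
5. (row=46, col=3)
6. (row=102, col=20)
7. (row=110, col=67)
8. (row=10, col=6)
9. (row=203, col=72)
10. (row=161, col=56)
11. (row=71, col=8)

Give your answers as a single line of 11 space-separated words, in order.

(248,48): row=0b11111000, col=0b110000, row AND col = 0b110000 = 48; 48 == 48 -> filled
(155,142): row=0b10011011, col=0b10001110, row AND col = 0b10001010 = 138; 138 != 142 -> empty
(171,120): row=0b10101011, col=0b1111000, row AND col = 0b101000 = 40; 40 != 120 -> empty
(133,25): row=0b10000101, col=0b11001, row AND col = 0b1 = 1; 1 != 25 -> empty
(46,3): row=0b101110, col=0b11, row AND col = 0b10 = 2; 2 != 3 -> empty
(102,20): row=0b1100110, col=0b10100, row AND col = 0b100 = 4; 4 != 20 -> empty
(110,67): row=0b1101110, col=0b1000011, row AND col = 0b1000010 = 66; 66 != 67 -> empty
(10,6): row=0b1010, col=0b110, row AND col = 0b10 = 2; 2 != 6 -> empty
(203,72): row=0b11001011, col=0b1001000, row AND col = 0b1001000 = 72; 72 == 72 -> filled
(161,56): row=0b10100001, col=0b111000, row AND col = 0b100000 = 32; 32 != 56 -> empty
(71,8): row=0b1000111, col=0b1000, row AND col = 0b0 = 0; 0 != 8 -> empty

Answer: yes no no no no no no no yes no no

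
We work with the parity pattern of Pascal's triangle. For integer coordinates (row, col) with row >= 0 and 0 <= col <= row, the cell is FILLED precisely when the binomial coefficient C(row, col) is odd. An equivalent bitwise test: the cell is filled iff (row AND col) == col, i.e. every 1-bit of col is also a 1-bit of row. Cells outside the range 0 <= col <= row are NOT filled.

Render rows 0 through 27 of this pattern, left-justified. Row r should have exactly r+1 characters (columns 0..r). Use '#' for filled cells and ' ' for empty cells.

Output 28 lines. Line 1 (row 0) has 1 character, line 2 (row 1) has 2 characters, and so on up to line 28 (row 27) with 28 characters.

Answer: #
##
# #
####
#   #
##  ##
# # # #
########
#       #
##      ##
# #     # #
####    ####
#   #   #   #
##  ##  ##  ##
# # # # # # # #
################
#               #
##              ##
# #             # #
####            ####
#   #           #   #
##  ##          ##  ##
# # # #         # # # #
########        ########
#       #       #       #
##      ##      ##      ##
# #     # #     # #     # #
####    ####    ####    ####

Derivation:
r0=0: #
r1=1: ##
r2=10: # #
r3=11: ####
r4=100: #   #
r5=101: ##  ##
r6=110: # # # #
r7=111: ########
r8=1000: #       #
r9=1001: ##      ##
r10=1010: # #     # #
r11=1011: ####    ####
r12=1100: #   #   #   #
r13=1101: ##  ##  ##  ##
r14=1110: # # # # # # # #
r15=1111: ################
r16=10000: #               #
r17=10001: ##              ##
r18=10010: # #             # #
r19=10011: ####            ####
r20=10100: #   #           #   #
r21=10101: ##  ##          ##  ##
r22=10110: # # # #         # # # #
r23=10111: ########        ########
r24=11000: #       #       #       #
r25=11001: ##      ##      ##      ##
r26=11010: # #     # #     # #     # #
r27=11011: ####    ####    ####    ####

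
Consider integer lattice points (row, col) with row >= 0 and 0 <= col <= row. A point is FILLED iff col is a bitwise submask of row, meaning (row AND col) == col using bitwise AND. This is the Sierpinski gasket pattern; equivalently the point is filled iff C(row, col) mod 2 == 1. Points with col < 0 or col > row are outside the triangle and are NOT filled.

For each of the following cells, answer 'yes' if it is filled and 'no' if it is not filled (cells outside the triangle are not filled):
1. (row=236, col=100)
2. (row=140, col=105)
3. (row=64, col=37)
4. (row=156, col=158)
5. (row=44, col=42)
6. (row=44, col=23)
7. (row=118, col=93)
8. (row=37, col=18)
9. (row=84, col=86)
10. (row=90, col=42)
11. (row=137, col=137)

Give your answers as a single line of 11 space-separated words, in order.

Answer: yes no no no no no no no no no yes

Derivation:
(236,100): row=0b11101100, col=0b1100100, row AND col = 0b1100100 = 100; 100 == 100 -> filled
(140,105): row=0b10001100, col=0b1101001, row AND col = 0b1000 = 8; 8 != 105 -> empty
(64,37): row=0b1000000, col=0b100101, row AND col = 0b0 = 0; 0 != 37 -> empty
(156,158): col outside [0, 156] -> not filled
(44,42): row=0b101100, col=0b101010, row AND col = 0b101000 = 40; 40 != 42 -> empty
(44,23): row=0b101100, col=0b10111, row AND col = 0b100 = 4; 4 != 23 -> empty
(118,93): row=0b1110110, col=0b1011101, row AND col = 0b1010100 = 84; 84 != 93 -> empty
(37,18): row=0b100101, col=0b10010, row AND col = 0b0 = 0; 0 != 18 -> empty
(84,86): col outside [0, 84] -> not filled
(90,42): row=0b1011010, col=0b101010, row AND col = 0b1010 = 10; 10 != 42 -> empty
(137,137): row=0b10001001, col=0b10001001, row AND col = 0b10001001 = 137; 137 == 137 -> filled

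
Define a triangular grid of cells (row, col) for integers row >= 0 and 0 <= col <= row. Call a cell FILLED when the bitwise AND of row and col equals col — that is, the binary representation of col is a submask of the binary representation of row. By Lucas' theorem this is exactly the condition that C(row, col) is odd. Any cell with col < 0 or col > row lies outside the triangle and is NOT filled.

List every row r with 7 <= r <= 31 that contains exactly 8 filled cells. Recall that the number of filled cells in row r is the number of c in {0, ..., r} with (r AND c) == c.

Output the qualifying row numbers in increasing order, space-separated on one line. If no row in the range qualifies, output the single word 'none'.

Row r has 2^popcount(r) filled cells, so we need popcount(r) = log2(8) = 3.
Scan r = 7..31 and keep those with exactly 3 one-bits:
r=7=111 popcount=3 -> KEEP
r=8=1000 popcount=1 -> skip
r=9=1001 popcount=2 -> skip
r=10=1010 popcount=2 -> skip
r=11=1011 popcount=3 -> KEEP
r=12=1100 popcount=2 -> skip
r=13=1101 popcount=3 -> KEEP
r=14=1110 popcount=3 -> KEEP
r=15=1111 popcount=4 -> skip
r=16=10000 popcount=1 -> skip
r=17=10001 popcount=2 -> skip
r=18=10010 popcount=2 -> skip
r=19=10011 popcount=3 -> KEEP
r=20=10100 popcount=2 -> skip
r=21=10101 popcount=3 -> KEEP
r=22=10110 popcount=3 -> KEEP
r=23=10111 popcount=4 -> skip
r=24=11000 popcount=2 -> skip
r=25=11001 popcount=3 -> KEEP
r=26=11010 popcount=3 -> KEEP
r=27=11011 popcount=4 -> skip
r=28=11100 popcount=3 -> KEEP
r=29=11101 popcount=4 -> skip
r=30=11110 popcount=4 -> skip
r=31=11111 popcount=5 -> skip
Kept rows: 7 11 13 14 19 21 22 25 26 28

Answer: 7 11 13 14 19 21 22 25 26 28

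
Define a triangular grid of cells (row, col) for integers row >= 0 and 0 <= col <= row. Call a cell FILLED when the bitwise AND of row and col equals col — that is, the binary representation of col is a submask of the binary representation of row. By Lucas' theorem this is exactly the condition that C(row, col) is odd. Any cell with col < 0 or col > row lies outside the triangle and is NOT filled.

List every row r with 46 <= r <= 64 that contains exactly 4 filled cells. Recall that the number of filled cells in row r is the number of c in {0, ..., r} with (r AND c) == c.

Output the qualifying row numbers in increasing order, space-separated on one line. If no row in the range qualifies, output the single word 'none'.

Answer: 48

Derivation:
Row r has 2^popcount(r) filled cells, so we need popcount(r) = log2(4) = 2.
Scan r = 46..64 and keep those with exactly 2 one-bits:
r=46=101110 popcount=4 -> skip
r=47=101111 popcount=5 -> skip
r=48=110000 popcount=2 -> KEEP
r=49=110001 popcount=3 -> skip
r=50=110010 popcount=3 -> skip
r=51=110011 popcount=4 -> skip
r=52=110100 popcount=3 -> skip
r=53=110101 popcount=4 -> skip
r=54=110110 popcount=4 -> skip
r=55=110111 popcount=5 -> skip
r=56=111000 popcount=3 -> skip
r=57=111001 popcount=4 -> skip
r=58=111010 popcount=4 -> skip
r=59=111011 popcount=5 -> skip
r=60=111100 popcount=4 -> skip
r=61=111101 popcount=5 -> skip
r=62=111110 popcount=5 -> skip
r=63=111111 popcount=6 -> skip
r=64=1000000 popcount=1 -> skip
Kept rows: 48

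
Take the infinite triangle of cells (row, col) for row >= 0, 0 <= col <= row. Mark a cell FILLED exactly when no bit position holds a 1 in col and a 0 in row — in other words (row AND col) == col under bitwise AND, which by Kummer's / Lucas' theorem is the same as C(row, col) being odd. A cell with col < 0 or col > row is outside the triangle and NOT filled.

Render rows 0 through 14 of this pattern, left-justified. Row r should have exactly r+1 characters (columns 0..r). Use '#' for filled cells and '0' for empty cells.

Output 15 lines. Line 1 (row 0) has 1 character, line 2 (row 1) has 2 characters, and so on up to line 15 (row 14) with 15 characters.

Answer: #
##
#0#
####
#000#
##00##
#0#0#0#
########
#0000000#
##000000##
#0#00000#0#
####0000####
#000#000#000#
##00##00##00##
#0#0#0#0#0#0#0#

Derivation:
r0=0: #
r1=1: ##
r2=10: #0#
r3=11: ####
r4=100: #000#
r5=101: ##00##
r6=110: #0#0#0#
r7=111: ########
r8=1000: #0000000#
r9=1001: ##000000##
r10=1010: #0#00000#0#
r11=1011: ####0000####
r12=1100: #000#000#000#
r13=1101: ##00##00##00##
r14=1110: #0#0#0#0#0#0#0#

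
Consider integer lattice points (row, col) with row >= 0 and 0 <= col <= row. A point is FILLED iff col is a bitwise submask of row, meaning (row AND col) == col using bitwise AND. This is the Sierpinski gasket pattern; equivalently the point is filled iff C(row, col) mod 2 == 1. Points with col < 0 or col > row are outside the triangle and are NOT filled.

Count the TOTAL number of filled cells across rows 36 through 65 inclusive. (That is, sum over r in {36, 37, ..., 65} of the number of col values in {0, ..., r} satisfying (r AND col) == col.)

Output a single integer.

r36=100100 pc2: +4 =4
r37=100101 pc3: +8 =12
r38=100110 pc3: +8 =20
r39=100111 pc4: +16 =36
r40=101000 pc2: +4 =40
r41=101001 pc3: +8 =48
r42=101010 pc3: +8 =56
r43=101011 pc4: +16 =72
r44=101100 pc3: +8 =80
r45=101101 pc4: +16 =96
r46=101110 pc4: +16 =112
r47=101111 pc5: +32 =144
r48=110000 pc2: +4 =148
r49=110001 pc3: +8 =156
r50=110010 pc3: +8 =164
r51=110011 pc4: +16 =180
r52=110100 pc3: +8 =188
r53=110101 pc4: +16 =204
r54=110110 pc4: +16 =220
r55=110111 pc5: +32 =252
r56=111000 pc3: +8 =260
r57=111001 pc4: +16 =276
r58=111010 pc4: +16 =292
r59=111011 pc5: +32 =324
r60=111100 pc4: +16 =340
r61=111101 pc5: +32 =372
r62=111110 pc5: +32 =404
r63=111111 pc6: +64 =468
r64=1000000 pc1: +2 =470
r65=1000001 pc2: +4 =474

Answer: 474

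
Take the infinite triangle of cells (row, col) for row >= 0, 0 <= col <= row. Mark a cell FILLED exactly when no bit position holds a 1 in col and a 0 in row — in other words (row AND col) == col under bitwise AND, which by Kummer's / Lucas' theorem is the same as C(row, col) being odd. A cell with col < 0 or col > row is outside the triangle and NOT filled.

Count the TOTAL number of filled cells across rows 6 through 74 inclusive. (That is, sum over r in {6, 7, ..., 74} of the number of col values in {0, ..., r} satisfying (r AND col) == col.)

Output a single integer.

Answer: 788

Derivation:
r6=110 pc2: +4 =4
r7=111 pc3: +8 =12
r8=1000 pc1: +2 =14
r9=1001 pc2: +4 =18
r10=1010 pc2: +4 =22
r11=1011 pc3: +8 =30
r12=1100 pc2: +4 =34
r13=1101 pc3: +8 =42
r14=1110 pc3: +8 =50
r15=1111 pc4: +16 =66
r16=10000 pc1: +2 =68
r17=10001 pc2: +4 =72
r18=10010 pc2: +4 =76
r19=10011 pc3: +8 =84
r20=10100 pc2: +4 =88
r21=10101 pc3: +8 =96
r22=10110 pc3: +8 =104
r23=10111 pc4: +16 =120
r24=11000 pc2: +4 =124
r25=11001 pc3: +8 =132
r26=11010 pc3: +8 =140
r27=11011 pc4: +16 =156
r28=11100 pc3: +8 =164
r29=11101 pc4: +16 =180
r30=11110 pc4: +16 =196
r31=11111 pc5: +32 =228
r32=100000 pc1: +2 =230
r33=100001 pc2: +4 =234
r34=100010 pc2: +4 =238
r35=100011 pc3: +8 =246
r36=100100 pc2: +4 =250
r37=100101 pc3: +8 =258
r38=100110 pc3: +8 =266
r39=100111 pc4: +16 =282
r40=101000 pc2: +4 =286
r41=101001 pc3: +8 =294
r42=101010 pc3: +8 =302
r43=101011 pc4: +16 =318
r44=101100 pc3: +8 =326
r45=101101 pc4: +16 =342
r46=101110 pc4: +16 =358
r47=101111 pc5: +32 =390
r48=110000 pc2: +4 =394
r49=110001 pc3: +8 =402
r50=110010 pc3: +8 =410
r51=110011 pc4: +16 =426
r52=110100 pc3: +8 =434
r53=110101 pc4: +16 =450
r54=110110 pc4: +16 =466
r55=110111 pc5: +32 =498
r56=111000 pc3: +8 =506
r57=111001 pc4: +16 =522
r58=111010 pc4: +16 =538
r59=111011 pc5: +32 =570
r60=111100 pc4: +16 =586
r61=111101 pc5: +32 =618
r62=111110 pc5: +32 =650
r63=111111 pc6: +64 =714
r64=1000000 pc1: +2 =716
r65=1000001 pc2: +4 =720
r66=1000010 pc2: +4 =724
r67=1000011 pc3: +8 =732
r68=1000100 pc2: +4 =736
r69=1000101 pc3: +8 =744
r70=1000110 pc3: +8 =752
r71=1000111 pc4: +16 =768
r72=1001000 pc2: +4 =772
r73=1001001 pc3: +8 =780
r74=1001010 pc3: +8 =788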